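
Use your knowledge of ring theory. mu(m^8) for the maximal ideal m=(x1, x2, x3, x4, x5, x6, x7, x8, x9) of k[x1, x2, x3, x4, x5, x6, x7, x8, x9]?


Graded Nakayama: mu(m^d) = dim_k (m^d/m^(d+1)) = #degree-8 monomials in 9 vars
C(n+d-1,d)=C(16,8)=12870


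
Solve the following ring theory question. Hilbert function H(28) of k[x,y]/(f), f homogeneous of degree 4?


H(t)=d for t>=d-1.
d=4, t=28
H(28)=4


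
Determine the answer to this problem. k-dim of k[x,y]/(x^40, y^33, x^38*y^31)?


k[x,y]/I, I = (x^40, y^33, x^38*y^31)
Rect: 40x33=1320. Corner: (40-38)x(33-31)=4.
dim = 1320-4 = 1316


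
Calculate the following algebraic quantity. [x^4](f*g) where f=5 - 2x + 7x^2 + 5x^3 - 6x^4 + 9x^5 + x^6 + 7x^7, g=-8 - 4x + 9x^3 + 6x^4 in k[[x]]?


[x^4] = sum a_i*b_j, i+j=4
  5*6=30
  -2*9=-18
  5*-4=-20
  -6*-8=48
Sum=40


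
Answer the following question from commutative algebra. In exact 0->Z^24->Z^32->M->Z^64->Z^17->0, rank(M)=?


Alt sum=0:
(-1)^0*24 + (-1)^1*32 + (-1)^2*? + (-1)^3*64 + (-1)^4*17=0
rank(M)=55


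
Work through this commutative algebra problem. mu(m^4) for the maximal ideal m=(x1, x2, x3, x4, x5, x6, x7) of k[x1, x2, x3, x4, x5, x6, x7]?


Graded Nakayama: mu(m^d) = dim_k (m^d/m^(d+1)) = #degree-4 monomials in 7 vars
C(n+d-1,d)=C(10,4)=210


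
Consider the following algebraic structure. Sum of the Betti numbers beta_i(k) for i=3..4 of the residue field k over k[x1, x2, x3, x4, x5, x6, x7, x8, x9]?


Koszul resolution: beta_i(k)=C(n,i), n=9
C(9,3)=84, C(9,4)=126
Sum=210


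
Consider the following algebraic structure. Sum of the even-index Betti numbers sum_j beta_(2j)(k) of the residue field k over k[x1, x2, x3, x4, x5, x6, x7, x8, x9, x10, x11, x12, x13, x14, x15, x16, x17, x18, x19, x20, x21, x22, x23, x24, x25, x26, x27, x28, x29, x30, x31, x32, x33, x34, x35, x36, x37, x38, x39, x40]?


Koszul resolution: beta_i(k)=C(n,i), n=40
sum_even C(40,i) = 2^(n-1) = 2^39 = 549755813888


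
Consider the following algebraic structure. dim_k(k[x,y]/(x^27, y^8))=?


Basis: x^i*y^j, i<27, j<8
27*8=216


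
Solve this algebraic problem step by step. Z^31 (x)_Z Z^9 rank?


rank(M(x)N) = rank(M)*rank(N)
31*9 = 279


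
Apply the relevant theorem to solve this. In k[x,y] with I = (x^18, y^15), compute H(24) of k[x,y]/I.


k[x,y], I = (x^18, y^15), d = 24
Need i < 18 and d-i < 15.
Range: 10 <= i <= 17.
H(24) = 8


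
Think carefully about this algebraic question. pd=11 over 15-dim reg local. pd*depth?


pd+depth=15
depth=15-11=4
pd*depth=11*4=44


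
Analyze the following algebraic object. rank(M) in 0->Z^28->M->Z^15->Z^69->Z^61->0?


Alt sum=0:
(-1)^0*28 + (-1)^1*? + (-1)^2*15 + (-1)^3*69 + (-1)^4*61=0
rank(M)=35


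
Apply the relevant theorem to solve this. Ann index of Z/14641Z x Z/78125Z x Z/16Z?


Exponent = lcm of the cyclic orders; pairwise coprime => product.
11^4*5^7*2^4=14641*78125*16=18301250000


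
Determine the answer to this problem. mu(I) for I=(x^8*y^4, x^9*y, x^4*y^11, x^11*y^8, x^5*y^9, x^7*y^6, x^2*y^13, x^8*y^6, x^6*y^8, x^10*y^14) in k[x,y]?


Remove redundant (divisible by others).
x^10*y^14 redundant.
x^11*y^8 redundant.
x^8*y^6 redundant.
Min: x^9*y, x^8*y^4, x^7*y^6, x^6*y^8, x^5*y^9, x^4*y^11, x^2*y^13
Count=7


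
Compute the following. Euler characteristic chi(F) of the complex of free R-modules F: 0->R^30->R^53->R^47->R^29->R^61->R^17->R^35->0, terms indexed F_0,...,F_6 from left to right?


chi = sum (-1)^i * rank:
(-1)^0*30=30
(-1)^1*53=-53
(-1)^2*47=47
(-1)^3*29=-29
(-1)^4*61=61
(-1)^5*17=-17
(-1)^6*35=35
chi=74


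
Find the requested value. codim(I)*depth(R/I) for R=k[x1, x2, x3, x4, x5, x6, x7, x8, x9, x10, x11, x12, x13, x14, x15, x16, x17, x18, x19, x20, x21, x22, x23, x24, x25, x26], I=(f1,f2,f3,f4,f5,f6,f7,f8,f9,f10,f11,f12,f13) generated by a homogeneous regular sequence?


codim=13, depth=dim(R/I)=26-13=13
Product=13*13=169


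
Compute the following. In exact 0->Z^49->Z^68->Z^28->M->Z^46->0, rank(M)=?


Alt sum=0:
(-1)^0*49 + (-1)^1*68 + (-1)^2*28 + (-1)^3*? + (-1)^4*46=0
rank(M)=55


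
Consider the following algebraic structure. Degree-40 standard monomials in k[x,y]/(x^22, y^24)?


k[x,y], I = (x^22, y^24), d = 40
Need i < 22 and d-i < 24.
Range: 17 <= i <= 21.
H(40) = 5


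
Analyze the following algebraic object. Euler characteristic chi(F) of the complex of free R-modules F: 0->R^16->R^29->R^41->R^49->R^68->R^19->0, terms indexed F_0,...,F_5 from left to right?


chi = sum (-1)^i * rank:
(-1)^0*16=16
(-1)^1*29=-29
(-1)^2*41=41
(-1)^3*49=-49
(-1)^4*68=68
(-1)^5*19=-19
chi=28


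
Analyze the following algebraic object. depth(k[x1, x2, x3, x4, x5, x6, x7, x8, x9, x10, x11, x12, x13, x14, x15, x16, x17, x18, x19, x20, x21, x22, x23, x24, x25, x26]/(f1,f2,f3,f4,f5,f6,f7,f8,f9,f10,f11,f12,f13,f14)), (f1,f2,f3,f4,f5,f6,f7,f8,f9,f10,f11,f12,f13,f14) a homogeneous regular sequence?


depth(R)=26
depth(R/I)=26-14=12


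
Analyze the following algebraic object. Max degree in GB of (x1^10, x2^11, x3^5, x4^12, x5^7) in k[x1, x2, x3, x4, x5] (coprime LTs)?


Pure powers, coprime LTs => already GB.
Degrees: 10, 11, 5, 12, 7
Max=12


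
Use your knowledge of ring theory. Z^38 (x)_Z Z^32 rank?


rank(M(x)N) = rank(M)*rank(N)
38*32 = 1216


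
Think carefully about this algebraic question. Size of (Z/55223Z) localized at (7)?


7-primary part: 55223=7^4*23
Size=7^4=2401


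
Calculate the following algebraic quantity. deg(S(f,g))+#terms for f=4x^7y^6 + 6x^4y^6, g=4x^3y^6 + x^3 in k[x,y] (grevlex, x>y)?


LT(f)=4x^7y^6, LT(g)=4x^3y^6
lcm(LM)=x^7y^6
S(f,g) (scaled by 16 to clear denominators) = 4*f - 4x^4*g = 24x^4y^6 - 4x^7
2 terms, deg 10.
10+2=12


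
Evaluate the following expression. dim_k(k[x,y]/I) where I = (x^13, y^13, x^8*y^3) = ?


k[x,y]/I, I = (x^13, y^13, x^8*y^3)
Rect: 13x13=169. Corner: (13-8)x(13-3)=50.
dim = 169-50 = 119


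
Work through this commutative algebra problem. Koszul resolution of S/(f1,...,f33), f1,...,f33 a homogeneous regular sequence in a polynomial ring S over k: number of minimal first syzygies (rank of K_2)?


Regular sequence => Koszul complex is the minimal free resolution.
Syz_1 minimally generated by Koszul relations f_i*e_j - f_j*e_i (i<j): mu(Syz_1) = beta_2 = C(m,2) = m(m-1)/2
m=33
33*32/2 = 528


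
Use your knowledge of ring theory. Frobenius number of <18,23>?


gcd(18,23)=1 => F=ab-a-b=18*23-18-23=414-41=373


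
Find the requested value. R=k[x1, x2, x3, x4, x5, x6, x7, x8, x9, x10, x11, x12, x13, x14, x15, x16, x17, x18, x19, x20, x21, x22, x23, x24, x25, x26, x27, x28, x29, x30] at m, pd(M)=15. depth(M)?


pd+depth=depth(R)=30
depth=30-15=15


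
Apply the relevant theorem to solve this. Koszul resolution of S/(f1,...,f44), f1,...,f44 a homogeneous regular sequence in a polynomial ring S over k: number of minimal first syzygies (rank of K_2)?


Regular sequence => Koszul complex is the minimal free resolution.
Syz_1 minimally generated by Koszul relations f_i*e_j - f_j*e_i (i<j): mu(Syz_1) = beta_2 = C(m,2) = m(m-1)/2
m=44
44*43/2 = 946


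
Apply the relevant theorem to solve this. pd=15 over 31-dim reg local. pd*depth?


pd+depth=31
depth=31-15=16
pd*depth=15*16=240


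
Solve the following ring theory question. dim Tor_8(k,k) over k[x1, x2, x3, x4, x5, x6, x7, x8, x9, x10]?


Koszul: C(n,i)=C(10,8)=45


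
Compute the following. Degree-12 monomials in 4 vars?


C(d+n-1,n-1)=C(15,3)=455


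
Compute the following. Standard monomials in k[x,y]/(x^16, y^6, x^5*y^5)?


k[x,y]/I, I = (x^16, y^6, x^5*y^5)
Rect: 16x6=96. Corner: (16-5)x(6-5)=11.
dim = 96-11 = 85


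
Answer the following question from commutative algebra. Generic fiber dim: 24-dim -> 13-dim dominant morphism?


dim(fiber)=dim(X)-dim(Y)=24-13=11


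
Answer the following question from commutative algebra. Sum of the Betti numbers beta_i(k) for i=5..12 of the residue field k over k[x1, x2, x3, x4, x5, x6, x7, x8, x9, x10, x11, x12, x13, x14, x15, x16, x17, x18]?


Koszul resolution: beta_i(k)=C(n,i), n=18
C(18,5)=8568, C(18,6)=18564, C(18,7)=31824, C(18,8)=43758, C(18,9)=48620, C(18,10)=43758, C(18,11)=31824, C(18,12)=18564
Sum=245480


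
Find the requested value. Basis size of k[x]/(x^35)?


Basis: 1,x,...,x^34
dim=35


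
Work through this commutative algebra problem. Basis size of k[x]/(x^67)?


Basis: 1,x,...,x^66
dim=67


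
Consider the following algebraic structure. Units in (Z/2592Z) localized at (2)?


Local ring = Z/32Z.
phi(32) = 2^4*(2-1) = 16


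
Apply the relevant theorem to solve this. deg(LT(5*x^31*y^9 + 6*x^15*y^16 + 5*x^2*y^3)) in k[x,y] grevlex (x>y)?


LT: 5*x^31*y^9
deg_x=31, deg_y=9
Total=31+9=40


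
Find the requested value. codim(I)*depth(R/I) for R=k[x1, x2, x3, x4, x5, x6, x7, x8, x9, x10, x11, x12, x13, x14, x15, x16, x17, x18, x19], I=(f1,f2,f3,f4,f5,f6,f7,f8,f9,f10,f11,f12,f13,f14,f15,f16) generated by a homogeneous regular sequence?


codim=16, depth=dim(R/I)=19-16=3
Product=16*3=48


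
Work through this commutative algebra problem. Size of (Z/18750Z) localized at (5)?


5-primary part: 18750=5^5*6
Size=5^5=3125


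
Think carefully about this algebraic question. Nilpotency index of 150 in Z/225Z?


150^k mod 225:
k=1: 150
k=2: 0
First zero at k = 2


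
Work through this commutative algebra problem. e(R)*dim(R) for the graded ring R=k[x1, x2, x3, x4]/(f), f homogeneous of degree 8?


e(R)=deg(f)=8, dim(R)=4-1=3
e*dim=8*3=24


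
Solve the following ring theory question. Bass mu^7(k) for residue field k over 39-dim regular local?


C(n,i)=C(39,7)=15380937


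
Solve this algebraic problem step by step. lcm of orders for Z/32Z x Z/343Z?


Exponent = lcm of the cyclic orders; pairwise coprime => product.
2^5*7^3=32*343=10976


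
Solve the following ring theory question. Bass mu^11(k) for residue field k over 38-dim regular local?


C(n,i)=C(38,11)=1203322288


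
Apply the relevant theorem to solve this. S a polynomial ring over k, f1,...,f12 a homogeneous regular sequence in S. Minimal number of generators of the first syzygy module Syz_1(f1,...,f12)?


Regular sequence => Koszul complex is the minimal free resolution.
Syz_1 minimally generated by Koszul relations f_i*e_j - f_j*e_i (i<j): mu(Syz_1) = beta_2 = C(m,2) = m(m-1)/2
m=12
12*11/2 = 66


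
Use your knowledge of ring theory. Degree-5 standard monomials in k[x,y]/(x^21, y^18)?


k[x,y], I = (x^21, y^18), d = 5
Need i < 21 and d-i < 18.
Range: 0 <= i <= 5.
H(5) = 6


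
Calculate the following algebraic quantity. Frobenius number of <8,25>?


gcd(8,25)=1 => F=ab-a-b=8*25-8-25=200-33=167


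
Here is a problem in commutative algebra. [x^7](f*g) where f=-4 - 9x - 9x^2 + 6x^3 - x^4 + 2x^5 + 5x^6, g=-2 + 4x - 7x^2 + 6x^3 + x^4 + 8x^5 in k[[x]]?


[x^7] = sum a_i*b_j, i+j=7
  -9*8=-72
  6*1=6
  -1*6=-6
  2*-7=-14
  5*4=20
Sum=-66


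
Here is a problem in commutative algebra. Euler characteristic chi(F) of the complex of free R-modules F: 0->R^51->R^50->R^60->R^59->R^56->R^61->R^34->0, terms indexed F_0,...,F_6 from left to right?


chi = sum (-1)^i * rank:
(-1)^0*51=51
(-1)^1*50=-50
(-1)^2*60=60
(-1)^3*59=-59
(-1)^4*56=56
(-1)^5*61=-61
(-1)^6*34=34
chi=31


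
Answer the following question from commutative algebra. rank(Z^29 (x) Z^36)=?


rank(M(x)N) = rank(M)*rank(N)
29*36 = 1044


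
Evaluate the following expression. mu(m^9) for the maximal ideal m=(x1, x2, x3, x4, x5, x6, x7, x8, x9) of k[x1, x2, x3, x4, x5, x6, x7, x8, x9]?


Graded Nakayama: mu(m^d) = dim_k (m^d/m^(d+1)) = #degree-9 monomials in 9 vars
C(n+d-1,d)=C(17,9)=24310


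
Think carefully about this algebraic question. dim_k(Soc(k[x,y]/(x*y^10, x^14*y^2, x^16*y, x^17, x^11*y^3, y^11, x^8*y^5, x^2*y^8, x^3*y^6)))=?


Socle = ann(m) = span of standard monomials u with x*u, y*u in I (staircase corners).
Minimal generators: x^17, x^16*y, x^14*y^2, x^11*y^3, x^8*y^5, x^3*y^6, x^2*y^8, x*y^10, y^11
Corners: y^10, xy^9, x^2y^7, x^7y^5, x^10y^4, x^13y^2, x^15y, x^16
Socle dim=8


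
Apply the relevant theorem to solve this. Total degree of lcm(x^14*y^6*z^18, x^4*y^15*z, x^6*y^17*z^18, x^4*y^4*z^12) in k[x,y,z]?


lcm = componentwise max:
x: max(14,4,6,4)=14
y: max(6,15,17,4)=17
z: max(18,1,18,12)=18
Total=14+17+18=49


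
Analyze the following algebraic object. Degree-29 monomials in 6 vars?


C(d+n-1,n-1)=C(34,5)=278256


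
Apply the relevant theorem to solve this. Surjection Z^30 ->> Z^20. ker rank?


rank(ker) = 30-20 = 10


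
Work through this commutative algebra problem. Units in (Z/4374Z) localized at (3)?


Local ring = Z/2187Z.
phi(2187) = 3^6*(3-1) = 1458


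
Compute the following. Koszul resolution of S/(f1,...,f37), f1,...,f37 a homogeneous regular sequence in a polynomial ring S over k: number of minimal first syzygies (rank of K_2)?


Regular sequence => Koszul complex is the minimal free resolution.
Syz_1 minimally generated by Koszul relations f_i*e_j - f_j*e_i (i<j): mu(Syz_1) = beta_2 = C(m,2) = m(m-1)/2
m=37
37*36/2 = 666


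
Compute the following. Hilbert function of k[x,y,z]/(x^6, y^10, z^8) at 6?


Need i<6, j<10, k<8 with i+j+k=6.
For each i, j ranges over max(0,6-i-7)..min(9,6-i):
  i=0: j in [0,6] -> 7
  i=1: j in [0,5] -> 6
  i=2: j in [0,4] -> 5
  i=3: j in [0,3] -> 4
  i=4: j in [0,2] -> 3
  i=5: j in [0,1] -> 2
H(6) = 7+6+5+4+3+2 = 27


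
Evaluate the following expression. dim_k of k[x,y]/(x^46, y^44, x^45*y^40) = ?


k[x,y]/I, I = (x^46, y^44, x^45*y^40)
Rect: 46x44=2024. Corner: (46-45)x(44-40)=4.
dim = 2024-4 = 2020


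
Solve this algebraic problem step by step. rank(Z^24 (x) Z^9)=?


rank(M(x)N) = rank(M)*rank(N)
24*9 = 216


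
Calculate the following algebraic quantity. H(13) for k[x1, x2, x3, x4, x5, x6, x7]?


C(d+n-1,n-1)=C(19,6)=27132


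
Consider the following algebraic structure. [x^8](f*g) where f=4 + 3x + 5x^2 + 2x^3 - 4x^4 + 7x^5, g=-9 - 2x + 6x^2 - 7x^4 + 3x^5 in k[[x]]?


[x^8] = sum a_i*b_j, i+j=8
  2*3=6
  -4*-7=28
Sum=34


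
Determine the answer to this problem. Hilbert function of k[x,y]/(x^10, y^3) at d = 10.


k[x,y], I = (x^10, y^3), d = 10
Need i < 10 and d-i < 3.
Range: 8 <= i <= 9.
H(10) = 2


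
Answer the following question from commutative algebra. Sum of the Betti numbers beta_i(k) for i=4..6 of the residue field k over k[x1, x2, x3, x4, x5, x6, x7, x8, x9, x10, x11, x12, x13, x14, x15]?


Koszul resolution: beta_i(k)=C(n,i), n=15
C(15,4)=1365, C(15,5)=3003, C(15,6)=5005
Sum=9373


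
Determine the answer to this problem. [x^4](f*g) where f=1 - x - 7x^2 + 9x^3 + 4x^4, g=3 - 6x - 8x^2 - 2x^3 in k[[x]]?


[x^4] = sum a_i*b_j, i+j=4
  -1*-2=2
  -7*-8=56
  9*-6=-54
  4*3=12
Sum=16


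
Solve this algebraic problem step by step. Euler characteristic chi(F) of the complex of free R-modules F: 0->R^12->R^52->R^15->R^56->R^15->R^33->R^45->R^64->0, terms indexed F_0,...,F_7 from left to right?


chi = sum (-1)^i * rank:
(-1)^0*12=12
(-1)^1*52=-52
(-1)^2*15=15
(-1)^3*56=-56
(-1)^4*15=15
(-1)^5*33=-33
(-1)^6*45=45
(-1)^7*64=-64
chi=-118


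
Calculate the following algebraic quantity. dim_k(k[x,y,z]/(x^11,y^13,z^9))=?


Basis: x^iy^jz^k, i<11,j<13,k<9
11*13*9=1287


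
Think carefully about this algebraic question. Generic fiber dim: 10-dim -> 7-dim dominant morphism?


dim(fiber)=dim(X)-dim(Y)=10-7=3


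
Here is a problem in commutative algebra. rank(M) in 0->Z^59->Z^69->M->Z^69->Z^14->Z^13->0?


Alt sum=0:
(-1)^0*59 + (-1)^1*69 + (-1)^2*? + (-1)^3*69 + (-1)^4*14 + (-1)^5*13=0
rank(M)=78


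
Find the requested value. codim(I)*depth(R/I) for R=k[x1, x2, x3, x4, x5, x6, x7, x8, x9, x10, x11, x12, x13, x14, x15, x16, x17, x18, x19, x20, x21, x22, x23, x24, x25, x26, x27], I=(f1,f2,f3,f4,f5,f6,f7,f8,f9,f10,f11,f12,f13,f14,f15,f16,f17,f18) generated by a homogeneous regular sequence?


codim=18, depth=dim(R/I)=27-18=9
Product=18*9=162


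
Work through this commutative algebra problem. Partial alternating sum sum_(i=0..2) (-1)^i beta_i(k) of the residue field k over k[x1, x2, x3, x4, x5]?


Koszul resolution: beta_i(k)=C(n,i), n=5
sum_(i=0..p) (-1)^i C(n,i) = (-1)^p C(n-1,p)
(-1)^2*C(4,2) = (-1)^2*6 = 6


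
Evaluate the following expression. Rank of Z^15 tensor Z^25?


rank(M(x)N) = rank(M)*rank(N)
15*25 = 375


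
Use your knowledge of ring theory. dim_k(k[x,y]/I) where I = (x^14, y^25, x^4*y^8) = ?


k[x,y]/I, I = (x^14, y^25, x^4*y^8)
Rect: 14x25=350. Corner: (14-4)x(25-8)=170.
dim = 350-170 = 180


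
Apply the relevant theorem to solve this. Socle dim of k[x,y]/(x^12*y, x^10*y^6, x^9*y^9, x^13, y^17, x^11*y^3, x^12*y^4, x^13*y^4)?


Socle = ann(m) = span of standard monomials u with x*u, y*u in I (staircase corners).
Redundant generators: x^13*y^4, x^12*y^4
Minimal generators: x^13, x^12*y, x^11*y^3, x^10*y^6, x^9*y^9, y^17
Corners: x^8y^16, x^9y^8, x^10y^5, x^11y^2, x^12
Socle dim=5


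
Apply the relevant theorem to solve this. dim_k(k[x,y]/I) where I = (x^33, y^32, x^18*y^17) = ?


k[x,y]/I, I = (x^33, y^32, x^18*y^17)
Rect: 33x32=1056. Corner: (33-18)x(32-17)=225.
dim = 1056-225 = 831


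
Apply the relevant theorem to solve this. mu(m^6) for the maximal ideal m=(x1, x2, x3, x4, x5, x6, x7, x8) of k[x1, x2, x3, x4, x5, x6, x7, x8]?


Graded Nakayama: mu(m^d) = dim_k (m^d/m^(d+1)) = #degree-6 monomials in 8 vars
C(n+d-1,d)=C(13,6)=1716


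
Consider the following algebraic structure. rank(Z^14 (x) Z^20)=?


rank(M(x)N) = rank(M)*rank(N)
14*20 = 280


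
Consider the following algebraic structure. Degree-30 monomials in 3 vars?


C(d+n-1,n-1)=C(32,2)=496


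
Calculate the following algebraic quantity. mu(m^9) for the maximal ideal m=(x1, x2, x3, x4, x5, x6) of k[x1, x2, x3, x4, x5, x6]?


Graded Nakayama: mu(m^d) = dim_k (m^d/m^(d+1)) = #degree-9 monomials in 6 vars
C(n+d-1,d)=C(14,9)=2002


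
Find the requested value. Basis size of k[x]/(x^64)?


Basis: 1,x,...,x^63
dim=64


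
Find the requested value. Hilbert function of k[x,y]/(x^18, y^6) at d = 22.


k[x,y], I = (x^18, y^6), d = 22
Need i < 18 and d-i < 6.
Range: 17 <= i <= 17.
H(22) = 1


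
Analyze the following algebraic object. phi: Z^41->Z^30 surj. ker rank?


rank(ker) = 41-30 = 11


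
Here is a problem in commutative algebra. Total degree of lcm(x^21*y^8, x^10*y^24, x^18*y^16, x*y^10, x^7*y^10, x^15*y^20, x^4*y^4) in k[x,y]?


lcm = componentwise max:
x: max(21,10,18,1,7,15,4)=21
y: max(8,24,16,10,10,20,4)=24
Total=21+24=45


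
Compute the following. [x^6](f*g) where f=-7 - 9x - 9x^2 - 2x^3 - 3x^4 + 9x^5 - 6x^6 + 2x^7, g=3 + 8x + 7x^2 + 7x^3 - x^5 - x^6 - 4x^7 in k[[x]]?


[x^6] = sum a_i*b_j, i+j=6
  -7*-1=7
  -9*-1=9
  -2*7=-14
  -3*7=-21
  9*8=72
  -6*3=-18
Sum=35


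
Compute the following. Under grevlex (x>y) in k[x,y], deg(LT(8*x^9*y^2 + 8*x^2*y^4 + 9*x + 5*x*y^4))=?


LT: 8*x^9*y^2
deg_x=9, deg_y=2
Total=9+2=11


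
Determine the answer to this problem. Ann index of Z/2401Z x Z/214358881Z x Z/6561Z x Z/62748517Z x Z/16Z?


Exponent = lcm of the cyclic orders; pairwise coprime => product.
7^4*11^8*3^8*13^7*2^4=2401*214358881*6561*62748517*16=3390214116362099176502352


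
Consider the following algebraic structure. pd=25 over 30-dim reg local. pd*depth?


pd+depth=30
depth=30-25=5
pd*depth=25*5=125


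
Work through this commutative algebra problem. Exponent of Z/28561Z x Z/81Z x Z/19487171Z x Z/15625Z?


Exponent = lcm of the cyclic orders; pairwise coprime => product.
13^4*3^4*11^7*5^6=28561*81*19487171*15625=704412818209546875


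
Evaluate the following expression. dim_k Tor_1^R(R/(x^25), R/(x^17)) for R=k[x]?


Tor_1(R/I,R/J)=(I cap J)/IJ=(x^25)/(x^42)
dim=42-25=min(25,17)=17


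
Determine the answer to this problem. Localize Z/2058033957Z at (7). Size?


7-primary part: 2058033957=7^9*51
Size=7^9=40353607


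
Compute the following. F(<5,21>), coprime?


gcd(5,21)=1 => F=ab-a-b=5*21-5-21=105-26=79


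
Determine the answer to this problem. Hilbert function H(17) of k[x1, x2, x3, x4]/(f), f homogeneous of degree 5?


C(20,3)-C(15,3)=1140-455=685


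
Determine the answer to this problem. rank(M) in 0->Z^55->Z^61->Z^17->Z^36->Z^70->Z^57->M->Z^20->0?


Alt sum=0:
(-1)^0*55 + (-1)^1*61 + (-1)^2*17 + (-1)^3*36 + (-1)^4*70 + (-1)^5*57 + (-1)^6*? + (-1)^7*20=0
rank(M)=32


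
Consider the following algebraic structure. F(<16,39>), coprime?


gcd(16,39)=1 => F=ab-a-b=16*39-16-39=624-55=569


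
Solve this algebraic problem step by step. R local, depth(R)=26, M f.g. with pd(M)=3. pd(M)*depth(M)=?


pd+depth=26
depth=26-3=23
pd*depth=3*23=69


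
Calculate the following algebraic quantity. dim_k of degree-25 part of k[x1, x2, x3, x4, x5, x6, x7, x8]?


C(d+n-1,n-1)=C(32,7)=3365856


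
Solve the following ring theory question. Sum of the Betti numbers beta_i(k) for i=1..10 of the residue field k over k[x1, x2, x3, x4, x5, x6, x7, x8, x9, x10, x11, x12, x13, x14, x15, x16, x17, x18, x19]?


Koszul resolution: beta_i(k)=C(n,i), n=19
C(19,1)=19, C(19,2)=171, C(19,3)=969, C(19,4)=3876, C(19,5)=11628, C(19,6)=27132, C(19,7)=50388, C(19,8)=75582, C(19,9)=92378, C(19,10)=92378
Sum=354521


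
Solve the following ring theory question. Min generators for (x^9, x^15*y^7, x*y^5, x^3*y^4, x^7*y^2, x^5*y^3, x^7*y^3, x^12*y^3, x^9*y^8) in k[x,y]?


Remove redundant (divisible by others).
x^9*y^8 redundant.
x^12*y^3 redundant.
x^7*y^3 redundant.
x^15*y^7 redundant.
Min: x^9, x^7*y^2, x^5*y^3, x^3*y^4, x*y^5
Count=5


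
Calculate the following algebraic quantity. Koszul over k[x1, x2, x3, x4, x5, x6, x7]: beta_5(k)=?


C(n,i)=C(7,5)=21


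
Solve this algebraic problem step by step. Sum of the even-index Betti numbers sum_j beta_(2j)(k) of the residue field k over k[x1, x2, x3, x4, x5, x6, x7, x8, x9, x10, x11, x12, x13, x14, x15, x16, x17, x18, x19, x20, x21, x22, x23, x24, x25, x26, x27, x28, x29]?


Koszul resolution: beta_i(k)=C(n,i), n=29
sum_even C(29,i) = 2^(n-1) = 2^28 = 268435456


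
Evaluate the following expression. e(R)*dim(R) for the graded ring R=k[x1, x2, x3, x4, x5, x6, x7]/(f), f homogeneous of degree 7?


e(R)=deg(f)=7, dim(R)=7-1=6
e*dim=7*6=42


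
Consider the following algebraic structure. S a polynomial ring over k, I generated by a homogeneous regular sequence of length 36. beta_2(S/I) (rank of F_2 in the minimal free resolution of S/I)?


Regular sequence => Koszul complex is the minimal free resolution.
Syz_1 minimally generated by Koszul relations f_i*e_j - f_j*e_i (i<j): mu(Syz_1) = beta_2 = C(m,2) = m(m-1)/2
m=36
36*35/2 = 630


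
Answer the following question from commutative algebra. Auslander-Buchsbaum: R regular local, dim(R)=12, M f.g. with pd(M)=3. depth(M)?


pd+depth=depth(R)=12
depth=12-3=9


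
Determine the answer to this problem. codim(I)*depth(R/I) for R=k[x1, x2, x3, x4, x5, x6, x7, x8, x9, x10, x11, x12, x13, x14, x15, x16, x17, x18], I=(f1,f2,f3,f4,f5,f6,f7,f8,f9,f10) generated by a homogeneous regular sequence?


codim=10, depth=dim(R/I)=18-10=8
Product=10*8=80


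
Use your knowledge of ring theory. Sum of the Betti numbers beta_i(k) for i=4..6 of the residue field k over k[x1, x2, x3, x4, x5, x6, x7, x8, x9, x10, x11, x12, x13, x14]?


Koszul resolution: beta_i(k)=C(n,i), n=14
C(14,4)=1001, C(14,5)=2002, C(14,6)=3003
Sum=6006


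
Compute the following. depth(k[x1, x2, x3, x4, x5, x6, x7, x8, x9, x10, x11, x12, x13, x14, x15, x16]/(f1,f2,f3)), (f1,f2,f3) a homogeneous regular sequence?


depth(R)=16
depth(R/I)=16-3=13


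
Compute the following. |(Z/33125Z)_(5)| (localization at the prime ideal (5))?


5-primary part: 33125=5^4*53
Size=5^4=625


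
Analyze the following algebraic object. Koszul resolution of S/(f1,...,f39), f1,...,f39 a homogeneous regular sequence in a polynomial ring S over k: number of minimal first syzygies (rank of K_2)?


Regular sequence => Koszul complex is the minimal free resolution.
Syz_1 minimally generated by Koszul relations f_i*e_j - f_j*e_i (i<j): mu(Syz_1) = beta_2 = C(m,2) = m(m-1)/2
m=39
39*38/2 = 741


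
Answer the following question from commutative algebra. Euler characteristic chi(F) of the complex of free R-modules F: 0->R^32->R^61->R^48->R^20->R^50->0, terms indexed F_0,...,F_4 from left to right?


chi = sum (-1)^i * rank:
(-1)^0*32=32
(-1)^1*61=-61
(-1)^2*48=48
(-1)^3*20=-20
(-1)^4*50=50
chi=49


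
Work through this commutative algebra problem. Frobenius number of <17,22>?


gcd(17,22)=1 => F=ab-a-b=17*22-17-22=374-39=335


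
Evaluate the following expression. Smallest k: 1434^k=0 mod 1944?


1434^k mod 1944:
k=1: 1434
k=2: 1548
k=3: 1728
k=4: 1296
k=5: 0
First zero at k = 5


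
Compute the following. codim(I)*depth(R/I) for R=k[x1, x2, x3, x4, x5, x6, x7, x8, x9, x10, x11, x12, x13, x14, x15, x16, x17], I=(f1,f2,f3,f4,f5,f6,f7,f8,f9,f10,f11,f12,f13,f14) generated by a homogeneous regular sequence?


codim=14, depth=dim(R/I)=17-14=3
Product=14*3=42


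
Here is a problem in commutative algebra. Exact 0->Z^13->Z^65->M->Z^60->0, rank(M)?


Alt sum=0:
(-1)^0*13 + (-1)^1*65 + (-1)^2*? + (-1)^3*60=0
rank(M)=112


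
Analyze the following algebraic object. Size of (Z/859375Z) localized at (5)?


5-primary part: 859375=5^7*11
Size=5^7=78125


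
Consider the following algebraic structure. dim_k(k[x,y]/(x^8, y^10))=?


Basis: x^i*y^j, i<8, j<10
8*10=80


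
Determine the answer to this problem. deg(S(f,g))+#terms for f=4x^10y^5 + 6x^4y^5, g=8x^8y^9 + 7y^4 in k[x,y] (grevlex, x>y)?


LT(f)=4x^10y^5, LT(g)=8x^8y^9
lcm(LM)=x^10y^9
S(f,g) (scaled by 32 to clear denominators) = 8y^4*f - 4x^2*g = 48x^4y^9 - 28x^2y^4
2 terms, deg 13.
13+2=15


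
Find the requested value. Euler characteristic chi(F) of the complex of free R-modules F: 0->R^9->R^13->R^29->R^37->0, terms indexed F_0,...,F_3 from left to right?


chi = sum (-1)^i * rank:
(-1)^0*9=9
(-1)^1*13=-13
(-1)^2*29=29
(-1)^3*37=-37
chi=-12


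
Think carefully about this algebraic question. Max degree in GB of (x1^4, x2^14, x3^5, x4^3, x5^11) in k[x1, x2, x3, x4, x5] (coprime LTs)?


Pure powers, coprime LTs => already GB.
Degrees: 4, 14, 5, 3, 11
Max=14


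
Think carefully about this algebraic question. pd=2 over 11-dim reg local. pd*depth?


pd+depth=11
depth=11-2=9
pd*depth=2*9=18


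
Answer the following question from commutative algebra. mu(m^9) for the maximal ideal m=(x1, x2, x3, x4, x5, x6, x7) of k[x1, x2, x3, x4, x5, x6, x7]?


Graded Nakayama: mu(m^d) = dim_k (m^d/m^(d+1)) = #degree-9 monomials in 7 vars
C(n+d-1,d)=C(15,9)=5005


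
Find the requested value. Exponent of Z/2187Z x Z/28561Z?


Exponent = lcm of the cyclic orders; pairwise coprime => product.
3^7*13^4=2187*28561=62462907


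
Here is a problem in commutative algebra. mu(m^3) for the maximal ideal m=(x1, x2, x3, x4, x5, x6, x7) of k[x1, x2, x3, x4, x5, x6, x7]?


Graded Nakayama: mu(m^d) = dim_k (m^d/m^(d+1)) = #degree-3 monomials in 7 vars
C(n+d-1,d)=C(9,3)=84


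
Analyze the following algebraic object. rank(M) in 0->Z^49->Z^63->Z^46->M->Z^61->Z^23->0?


Alt sum=0:
(-1)^0*49 + (-1)^1*63 + (-1)^2*46 + (-1)^3*? + (-1)^4*61 + (-1)^5*23=0
rank(M)=70


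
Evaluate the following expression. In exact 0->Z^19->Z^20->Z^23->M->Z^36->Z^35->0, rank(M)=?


Alt sum=0:
(-1)^0*19 + (-1)^1*20 + (-1)^2*23 + (-1)^3*? + (-1)^4*36 + (-1)^5*35=0
rank(M)=23


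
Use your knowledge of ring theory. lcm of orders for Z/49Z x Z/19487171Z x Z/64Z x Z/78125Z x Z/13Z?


Exponent = lcm of the cyclic orders; pairwise coprime => product.
7^2*11^7*2^6*5^7*13^1=49*19487171*64*78125*13=62066639635000000


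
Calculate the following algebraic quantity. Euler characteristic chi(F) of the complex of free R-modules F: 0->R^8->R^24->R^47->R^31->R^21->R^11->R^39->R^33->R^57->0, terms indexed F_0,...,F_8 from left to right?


chi = sum (-1)^i * rank:
(-1)^0*8=8
(-1)^1*24=-24
(-1)^2*47=47
(-1)^3*31=-31
(-1)^4*21=21
(-1)^5*11=-11
(-1)^6*39=39
(-1)^7*33=-33
(-1)^8*57=57
chi=73


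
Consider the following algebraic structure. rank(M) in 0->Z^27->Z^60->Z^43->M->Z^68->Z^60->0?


Alt sum=0:
(-1)^0*27 + (-1)^1*60 + (-1)^2*43 + (-1)^3*? + (-1)^4*68 + (-1)^5*60=0
rank(M)=18


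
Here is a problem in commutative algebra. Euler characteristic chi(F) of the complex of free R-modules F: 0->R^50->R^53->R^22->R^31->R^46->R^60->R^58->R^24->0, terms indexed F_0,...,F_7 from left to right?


chi = sum (-1)^i * rank:
(-1)^0*50=50
(-1)^1*53=-53
(-1)^2*22=22
(-1)^3*31=-31
(-1)^4*46=46
(-1)^5*60=-60
(-1)^6*58=58
(-1)^7*24=-24
chi=8


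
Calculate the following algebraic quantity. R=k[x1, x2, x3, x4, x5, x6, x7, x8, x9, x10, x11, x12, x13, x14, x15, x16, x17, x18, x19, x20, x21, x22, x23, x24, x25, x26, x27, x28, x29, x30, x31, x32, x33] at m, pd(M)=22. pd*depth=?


pd+depth=33
depth=33-22=11
pd*depth=22*11=242


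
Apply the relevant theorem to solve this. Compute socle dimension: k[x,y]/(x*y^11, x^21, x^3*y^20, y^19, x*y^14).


Socle = ann(m) = span of standard monomials u with x*u, y*u in I (staircase corners).
Redundant generators: x^3*y^20, x*y^14
Minimal generators: x^21, x*y^11, y^19
Corners: y^18, x^20y^10
Socle dim=2


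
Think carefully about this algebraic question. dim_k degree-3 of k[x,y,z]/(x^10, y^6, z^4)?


Need i<10, j<6, k<4 with i+j+k=3.
For each i, j ranges over max(0,3-i-3)..min(5,3-i):
  i=0: j in [0,3] -> 4
  i=1: j in [0,2] -> 3
  i=2: j in [0,1] -> 2
  i=3: j in [0,0] -> 1
H(3) = 4+3+2+1 = 10


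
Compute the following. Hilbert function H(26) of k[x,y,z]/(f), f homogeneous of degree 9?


C(28,2)-C(19,2)=378-171=207


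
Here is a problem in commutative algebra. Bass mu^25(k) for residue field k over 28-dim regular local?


C(n,i)=C(28,25)=3276


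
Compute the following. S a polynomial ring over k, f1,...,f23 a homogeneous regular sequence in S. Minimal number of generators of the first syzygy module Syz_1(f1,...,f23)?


Regular sequence => Koszul complex is the minimal free resolution.
Syz_1 minimally generated by Koszul relations f_i*e_j - f_j*e_i (i<j): mu(Syz_1) = beta_2 = C(m,2) = m(m-1)/2
m=23
23*22/2 = 253


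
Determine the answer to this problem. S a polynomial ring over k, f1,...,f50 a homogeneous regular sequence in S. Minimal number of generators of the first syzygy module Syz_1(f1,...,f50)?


Regular sequence => Koszul complex is the minimal free resolution.
Syz_1 minimally generated by Koszul relations f_i*e_j - f_j*e_i (i<j): mu(Syz_1) = beta_2 = C(m,2) = m(m-1)/2
m=50
50*49/2 = 1225


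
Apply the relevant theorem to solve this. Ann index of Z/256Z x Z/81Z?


Exponent = lcm of the cyclic orders; pairwise coprime => product.
2^8*3^4=256*81=20736


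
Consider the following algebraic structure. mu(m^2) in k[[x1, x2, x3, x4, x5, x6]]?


C(n+d-1,d)=C(7,2)=21


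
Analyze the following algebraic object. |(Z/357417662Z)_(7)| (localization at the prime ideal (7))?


7-primary part: 357417662=7^8*62
Size=7^8=5764801


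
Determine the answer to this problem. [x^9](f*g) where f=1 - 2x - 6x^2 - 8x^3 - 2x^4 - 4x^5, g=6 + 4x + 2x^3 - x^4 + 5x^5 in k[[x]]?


[x^9] = sum a_i*b_j, i+j=9
  -2*5=-10
  -4*-1=4
Sum=-6


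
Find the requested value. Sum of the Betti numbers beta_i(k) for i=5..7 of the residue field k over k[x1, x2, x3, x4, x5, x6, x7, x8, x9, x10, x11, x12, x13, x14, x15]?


Koszul resolution: beta_i(k)=C(n,i), n=15
C(15,5)=3003, C(15,6)=5005, C(15,7)=6435
Sum=14443


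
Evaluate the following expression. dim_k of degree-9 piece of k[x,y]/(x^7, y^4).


k[x,y], I = (x^7, y^4), d = 9
Need i < 7 and d-i < 4.
Range: 6 <= i <= 6.
H(9) = 1


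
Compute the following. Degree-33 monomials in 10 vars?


C(d+n-1,n-1)=C(42,9)=445891810


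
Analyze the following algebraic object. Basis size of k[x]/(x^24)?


Basis: 1,x,...,x^23
dim=24


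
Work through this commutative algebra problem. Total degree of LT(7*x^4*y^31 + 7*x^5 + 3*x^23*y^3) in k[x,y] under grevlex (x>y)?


LT: 7*x^4*y^31
deg_x=4, deg_y=31
Total=4+31=35


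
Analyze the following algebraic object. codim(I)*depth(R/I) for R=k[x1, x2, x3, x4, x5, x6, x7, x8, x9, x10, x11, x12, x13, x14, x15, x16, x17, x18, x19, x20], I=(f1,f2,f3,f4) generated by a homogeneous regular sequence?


codim=4, depth=dim(R/I)=20-4=16
Product=4*16=64


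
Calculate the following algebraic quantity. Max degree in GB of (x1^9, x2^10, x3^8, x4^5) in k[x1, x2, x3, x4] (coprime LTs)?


Pure powers, coprime LTs => already GB.
Degrees: 9, 10, 8, 5
Max=10


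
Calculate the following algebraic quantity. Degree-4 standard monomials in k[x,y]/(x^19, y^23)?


k[x,y], I = (x^19, y^23), d = 4
Need i < 19 and d-i < 23.
Range: 0 <= i <= 4.
H(4) = 5


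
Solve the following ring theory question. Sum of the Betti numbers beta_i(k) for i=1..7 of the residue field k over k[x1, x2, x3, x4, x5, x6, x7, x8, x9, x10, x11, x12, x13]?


Koszul resolution: beta_i(k)=C(n,i), n=13
C(13,1)=13, C(13,2)=78, C(13,3)=286, C(13,4)=715, C(13,5)=1287, C(13,6)=1716, C(13,7)=1716
Sum=5811


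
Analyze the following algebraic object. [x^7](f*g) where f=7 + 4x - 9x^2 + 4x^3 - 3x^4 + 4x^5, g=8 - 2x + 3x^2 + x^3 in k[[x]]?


[x^7] = sum a_i*b_j, i+j=7
  -3*1=-3
  4*3=12
Sum=9


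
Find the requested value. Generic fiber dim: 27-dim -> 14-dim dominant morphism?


dim(fiber)=dim(X)-dim(Y)=27-14=13


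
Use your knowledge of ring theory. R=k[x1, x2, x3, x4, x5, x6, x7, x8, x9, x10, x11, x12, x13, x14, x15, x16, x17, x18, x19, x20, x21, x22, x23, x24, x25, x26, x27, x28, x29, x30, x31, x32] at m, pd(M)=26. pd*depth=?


pd+depth=32
depth=32-26=6
pd*depth=26*6=156


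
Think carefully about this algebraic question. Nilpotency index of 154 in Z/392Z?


154^k mod 392:
k=1: 154
k=2: 196
k=3: 0
First zero at k = 3


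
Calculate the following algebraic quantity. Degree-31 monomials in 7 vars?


C(d+n-1,n-1)=C(37,6)=2324784


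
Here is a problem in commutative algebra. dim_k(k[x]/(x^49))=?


Basis: 1,x,...,x^48
dim=49


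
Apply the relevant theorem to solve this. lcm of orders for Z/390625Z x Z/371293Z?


Exponent = lcm of the cyclic orders; pairwise coprime => product.
5^8*13^5=390625*371293=145036328125


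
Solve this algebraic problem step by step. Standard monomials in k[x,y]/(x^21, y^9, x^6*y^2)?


k[x,y]/I, I = (x^21, y^9, x^6*y^2)
Rect: 21x9=189. Corner: (21-6)x(9-2)=105.
dim = 189-105 = 84


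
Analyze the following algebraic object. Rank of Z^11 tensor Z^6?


rank(M(x)N) = rank(M)*rank(N)
11*6 = 66


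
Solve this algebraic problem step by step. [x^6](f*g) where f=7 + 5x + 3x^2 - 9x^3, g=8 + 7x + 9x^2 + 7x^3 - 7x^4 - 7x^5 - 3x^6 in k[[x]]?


[x^6] = sum a_i*b_j, i+j=6
  7*-3=-21
  5*-7=-35
  3*-7=-21
  -9*7=-63
Sum=-140


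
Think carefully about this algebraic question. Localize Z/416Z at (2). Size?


2-primary part: 416=2^5*13
Size=2^5=32


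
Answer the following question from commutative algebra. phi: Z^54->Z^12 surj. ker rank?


rank(ker) = 54-12 = 42


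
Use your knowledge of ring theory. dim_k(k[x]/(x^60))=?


Basis: 1,x,...,x^59
dim=60


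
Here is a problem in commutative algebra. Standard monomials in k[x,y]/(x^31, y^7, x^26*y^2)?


k[x,y]/I, I = (x^31, y^7, x^26*y^2)
Rect: 31x7=217. Corner: (31-26)x(7-2)=25.
dim = 217-25 = 192


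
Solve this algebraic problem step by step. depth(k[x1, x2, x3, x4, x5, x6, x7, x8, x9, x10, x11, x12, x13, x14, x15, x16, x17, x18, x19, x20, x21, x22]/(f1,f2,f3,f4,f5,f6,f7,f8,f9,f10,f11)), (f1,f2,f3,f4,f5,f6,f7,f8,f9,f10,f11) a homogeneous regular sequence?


depth(R)=22
depth(R/I)=22-11=11


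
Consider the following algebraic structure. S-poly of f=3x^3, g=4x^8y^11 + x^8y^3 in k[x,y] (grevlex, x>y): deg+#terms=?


LT(f)=3x^3, LT(g)=4x^8y^11
lcm(LM)=x^8y^11
S(f,g) (scaled by 12 to clear denominators) = 4x^5y^11*f - 3*g = -3x^8y^3
1 terms, deg 11.
11+1=12


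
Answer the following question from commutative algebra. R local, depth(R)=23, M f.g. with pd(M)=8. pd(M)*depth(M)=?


pd+depth=23
depth=23-8=15
pd*depth=8*15=120


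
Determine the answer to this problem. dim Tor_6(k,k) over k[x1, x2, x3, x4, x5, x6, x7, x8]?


Koszul: C(n,i)=C(8,6)=28


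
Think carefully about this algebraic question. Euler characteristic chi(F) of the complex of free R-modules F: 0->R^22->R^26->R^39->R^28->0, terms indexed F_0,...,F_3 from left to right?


chi = sum (-1)^i * rank:
(-1)^0*22=22
(-1)^1*26=-26
(-1)^2*39=39
(-1)^3*28=-28
chi=7


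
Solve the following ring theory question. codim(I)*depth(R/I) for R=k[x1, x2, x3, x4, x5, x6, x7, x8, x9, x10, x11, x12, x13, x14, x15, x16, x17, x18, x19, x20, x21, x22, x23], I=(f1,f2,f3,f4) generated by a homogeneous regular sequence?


codim=4, depth=dim(R/I)=23-4=19
Product=4*19=76


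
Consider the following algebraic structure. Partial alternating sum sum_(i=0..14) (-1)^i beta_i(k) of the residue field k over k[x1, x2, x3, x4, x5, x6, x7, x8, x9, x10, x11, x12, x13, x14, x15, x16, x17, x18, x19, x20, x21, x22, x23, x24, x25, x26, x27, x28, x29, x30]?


Koszul resolution: beta_i(k)=C(n,i), n=30
sum_(i=0..p) (-1)^i C(n,i) = (-1)^p C(n-1,p)
(-1)^14*C(29,14) = (-1)^14*77558760 = 77558760


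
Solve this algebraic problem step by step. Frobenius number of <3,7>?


gcd(3,7)=1 => F=ab-a-b=3*7-3-7=21-10=11


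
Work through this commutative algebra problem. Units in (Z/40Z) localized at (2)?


Local ring = Z/8Z.
phi(8) = 2^2*(2-1) = 4


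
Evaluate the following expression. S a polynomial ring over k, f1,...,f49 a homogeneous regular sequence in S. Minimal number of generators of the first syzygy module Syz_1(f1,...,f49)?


Regular sequence => Koszul complex is the minimal free resolution.
Syz_1 minimally generated by Koszul relations f_i*e_j - f_j*e_i (i<j): mu(Syz_1) = beta_2 = C(m,2) = m(m-1)/2
m=49
49*48/2 = 1176


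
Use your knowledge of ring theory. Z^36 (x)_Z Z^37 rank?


rank(M(x)N) = rank(M)*rank(N)
36*37 = 1332


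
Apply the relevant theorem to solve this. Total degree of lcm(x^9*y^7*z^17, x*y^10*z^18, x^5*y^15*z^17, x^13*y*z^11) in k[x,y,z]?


lcm = componentwise max:
x: max(9,1,5,13)=13
y: max(7,10,15,1)=15
z: max(17,18,17,11)=18
Total=13+15+18=46


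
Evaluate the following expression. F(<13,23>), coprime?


gcd(13,23)=1 => F=ab-a-b=13*23-13-23=299-36=263


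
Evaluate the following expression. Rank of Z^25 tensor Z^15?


rank(M(x)N) = rank(M)*rank(N)
25*15 = 375


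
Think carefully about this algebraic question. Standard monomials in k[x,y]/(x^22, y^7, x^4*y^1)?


k[x,y]/I, I = (x^22, y^7, x^4*y^1)
Rect: 22x7=154. Corner: (22-4)x(7-1)=108.
dim = 154-108 = 46


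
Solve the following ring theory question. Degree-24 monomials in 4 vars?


C(d+n-1,n-1)=C(27,3)=2925


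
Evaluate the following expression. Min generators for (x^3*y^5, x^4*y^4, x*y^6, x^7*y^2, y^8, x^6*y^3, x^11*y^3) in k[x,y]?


Remove redundant (divisible by others).
x^11*y^3 redundant.
Min: x^7*y^2, x^6*y^3, x^4*y^4, x^3*y^5, x*y^6, y^8
Count=6


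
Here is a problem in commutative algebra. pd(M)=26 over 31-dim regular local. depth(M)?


pd+depth=depth(R)=31
depth=31-26=5


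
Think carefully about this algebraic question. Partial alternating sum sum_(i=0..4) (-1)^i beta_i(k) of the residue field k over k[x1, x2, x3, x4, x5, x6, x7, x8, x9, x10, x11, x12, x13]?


Koszul resolution: beta_i(k)=C(n,i), n=13
sum_(i=0..p) (-1)^i C(n,i) = (-1)^p C(n-1,p)
(-1)^4*C(12,4) = (-1)^4*495 = 495


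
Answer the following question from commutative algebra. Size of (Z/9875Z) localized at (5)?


5-primary part: 9875=5^3*79
Size=5^3=125
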